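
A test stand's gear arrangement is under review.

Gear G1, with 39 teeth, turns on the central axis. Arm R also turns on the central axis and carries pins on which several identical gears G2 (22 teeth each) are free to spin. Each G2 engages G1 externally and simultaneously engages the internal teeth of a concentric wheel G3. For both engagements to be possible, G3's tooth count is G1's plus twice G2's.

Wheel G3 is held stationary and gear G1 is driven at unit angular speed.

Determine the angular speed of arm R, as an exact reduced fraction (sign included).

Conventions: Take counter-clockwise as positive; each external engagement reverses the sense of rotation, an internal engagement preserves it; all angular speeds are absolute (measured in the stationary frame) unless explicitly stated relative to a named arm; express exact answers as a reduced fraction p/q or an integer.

39/122

planetary set (39T centre, 22T on arm, 83T internal) — Willis relation
ring teeth: 39 + 2·22 = 83
39(ω_sun−ω_arm) = −83(ω_ring−ω_arm),  ω_ring = 0, ω_sun = 1
39(1−ω_arm) = −83(0−ω_arm)  ⇒  122·ω_arm = 39  ⇒  ω_arm = 39/122
exact speed ratio = 39/122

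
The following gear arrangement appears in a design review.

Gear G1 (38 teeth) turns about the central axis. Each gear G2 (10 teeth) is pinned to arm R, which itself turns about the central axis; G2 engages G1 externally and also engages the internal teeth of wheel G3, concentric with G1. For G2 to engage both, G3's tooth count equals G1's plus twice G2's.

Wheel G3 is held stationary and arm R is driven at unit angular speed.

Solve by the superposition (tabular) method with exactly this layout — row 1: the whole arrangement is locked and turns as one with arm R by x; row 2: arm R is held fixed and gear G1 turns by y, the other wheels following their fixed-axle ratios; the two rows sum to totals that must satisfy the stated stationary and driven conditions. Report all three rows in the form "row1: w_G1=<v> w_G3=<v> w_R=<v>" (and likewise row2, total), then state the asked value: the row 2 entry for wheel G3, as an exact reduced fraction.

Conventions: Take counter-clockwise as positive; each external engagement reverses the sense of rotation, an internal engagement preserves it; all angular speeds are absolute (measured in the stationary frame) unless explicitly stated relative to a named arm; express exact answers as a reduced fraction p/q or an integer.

topology: planetary set — G1 38T / G2 10T / G3 58T, arm = carrier (Willis)
row 1 (train locked, turned with arm): all members turn x
row 2 (arm held, sun turns y): ω_ring = −(38/58)·y, ω_arm = 0
boundary: total ω_ring = x − (38/58)·y = 0 and total ω_arm = x = 1  ⇒  y = 29/19, x = 1
row 2 ring = −(38/58)·29/19 = -1
totals (row 1 + row 2): sun 1 + 29/19 = 48/19, ring 1 + (-1) = 0, arm 1 + 0 = 1
asked cell (row2, ring) = -1

row1: w_G1=1 w_G3=1 w_R=1
row2: w_G1=29/19 w_G3=-1 w_R=0
total: w_G1=48/19 w_G3=0 w_R=1
asked value: -1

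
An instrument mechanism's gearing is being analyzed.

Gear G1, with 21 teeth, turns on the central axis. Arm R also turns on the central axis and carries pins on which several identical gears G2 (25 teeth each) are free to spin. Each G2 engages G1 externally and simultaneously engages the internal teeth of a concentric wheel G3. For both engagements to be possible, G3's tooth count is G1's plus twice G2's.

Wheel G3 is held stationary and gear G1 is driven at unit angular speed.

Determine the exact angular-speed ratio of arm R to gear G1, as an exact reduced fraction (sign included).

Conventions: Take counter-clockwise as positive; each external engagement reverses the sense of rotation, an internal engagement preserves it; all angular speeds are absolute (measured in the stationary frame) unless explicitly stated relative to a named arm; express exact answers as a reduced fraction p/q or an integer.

recognized (axles ride arm R): planetary set, 21/25/71 teeth
ring teeth: 21 + 2·25 = 71
21(ω_sun−ω_arm) = −71(ω_ring−ω_arm),  ω_ring = 0, ω_sun = 1
21(1−ω_arm) = −71(0−ω_arm)  ⇒  92·ω_arm = 21  ⇒  ω_arm = 21/92
ω_out/ω_in = 21/92

21/92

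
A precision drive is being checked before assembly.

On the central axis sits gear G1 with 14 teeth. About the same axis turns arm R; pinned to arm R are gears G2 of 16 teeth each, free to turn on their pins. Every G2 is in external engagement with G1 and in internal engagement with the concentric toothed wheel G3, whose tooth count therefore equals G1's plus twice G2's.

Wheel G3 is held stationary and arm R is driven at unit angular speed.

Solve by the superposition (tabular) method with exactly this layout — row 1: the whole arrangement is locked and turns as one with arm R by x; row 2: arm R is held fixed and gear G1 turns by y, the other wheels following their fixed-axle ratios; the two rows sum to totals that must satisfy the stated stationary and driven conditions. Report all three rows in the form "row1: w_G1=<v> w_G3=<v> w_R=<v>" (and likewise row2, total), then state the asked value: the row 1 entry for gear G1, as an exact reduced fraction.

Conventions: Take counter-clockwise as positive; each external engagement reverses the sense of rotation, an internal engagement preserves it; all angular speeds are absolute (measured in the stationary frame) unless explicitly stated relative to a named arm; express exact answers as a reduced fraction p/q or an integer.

row1: w_G1=1 w_G3=1 w_R=1
row2: w_G1=23/7 w_G3=-1 w_R=0
total: w_G1=30/7 w_G3=0 w_R=1
asked value: 1

topology: planetary set — G1 14T / G2 16T / G3 46T, arm = carrier (Willis)
superposition row 1 [locked train]: every member turns x
row 2 — arm fixed, fixed-axis ratios: sun y, ring −(14/46)·y, arm 0
boundary: total ω_ring = x − (14/46)·y = 0 and total ω_arm = x = 1  ⇒  y = 23/7, x = 1
row 2 ring = −(14/46)·23/7 = -1
totals (row 1 + row 2): sun 1 + 23/7 = 30/7, ring 1 + (-1) = 0, arm 1 + 0 = 1
asked cell (row1, sun) = 1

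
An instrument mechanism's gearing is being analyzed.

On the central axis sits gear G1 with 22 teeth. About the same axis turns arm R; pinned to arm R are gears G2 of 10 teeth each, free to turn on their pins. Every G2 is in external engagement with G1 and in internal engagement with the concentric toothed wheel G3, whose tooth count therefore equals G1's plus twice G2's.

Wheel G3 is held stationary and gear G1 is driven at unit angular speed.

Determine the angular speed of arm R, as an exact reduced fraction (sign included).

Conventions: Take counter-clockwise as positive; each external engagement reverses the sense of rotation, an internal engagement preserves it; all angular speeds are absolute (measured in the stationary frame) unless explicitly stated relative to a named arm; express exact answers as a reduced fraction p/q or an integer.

class = planetary set [G3 = 22+2·10 = 42; Willis about the carrier]
ring teeth: 22 + 2·10 = 42
22(ω_sun−ω_arm) = −42(ω_ring−ω_arm),  ω_ring = 0, ω_sun = 1
22(1−ω_arm) = −42(0−ω_arm)  ⇒  64·ω_arm = 22  ⇒  ω_arm = 11/32
exact speed ratio = 11/32

11/32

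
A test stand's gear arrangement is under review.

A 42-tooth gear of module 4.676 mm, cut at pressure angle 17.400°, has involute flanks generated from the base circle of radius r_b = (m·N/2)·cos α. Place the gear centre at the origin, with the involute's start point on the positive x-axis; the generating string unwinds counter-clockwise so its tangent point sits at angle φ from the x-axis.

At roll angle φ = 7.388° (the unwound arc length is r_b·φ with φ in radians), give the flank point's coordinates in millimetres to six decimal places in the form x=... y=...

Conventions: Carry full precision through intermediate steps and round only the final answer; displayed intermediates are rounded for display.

single-mesh involute tooth geometry (42T wheel at module 4.676)
pitch radius r_p = m·N/2 = 4.676·42/2 = 98.196000
base radius r_b = r_p·cos α = 98.196000·cos 17.400° = 93.702583
roll angle φ = 7.388° = 0.12894493 rad
x = r_b·(cos φ + φ·sin φ) = 94.478335
y = r_b·(sin φ − φ·cos φ) = 0.066853

x=94.478335 y=0.066853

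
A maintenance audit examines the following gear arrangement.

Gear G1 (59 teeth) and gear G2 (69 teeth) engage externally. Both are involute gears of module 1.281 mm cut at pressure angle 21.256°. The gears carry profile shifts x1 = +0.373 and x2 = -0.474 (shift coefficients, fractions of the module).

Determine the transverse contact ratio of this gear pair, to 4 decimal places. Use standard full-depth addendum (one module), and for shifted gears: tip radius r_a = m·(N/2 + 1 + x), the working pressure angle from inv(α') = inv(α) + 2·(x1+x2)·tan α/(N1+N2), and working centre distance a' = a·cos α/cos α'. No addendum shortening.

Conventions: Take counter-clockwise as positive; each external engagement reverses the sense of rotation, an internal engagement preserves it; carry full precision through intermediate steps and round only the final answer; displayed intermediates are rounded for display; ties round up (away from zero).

recognized (one external pair, fixed centres): single-mesh tooth geometry, m = 1.281, N1 = 59, N2 = 69
base radii: r_b1 = 35.218677, r_b2 = 41.187944
tip radii: r_a1 = 39.548313, r_a2 = 44.868306
inv(α') = inv(21.256°) + 2·(+0.373-0.474)·tan α/(59+69) = 0.01739822  ⇒  α' = 21.02071°
a' = a·cos α / cos α' = 81.9840·cos 21.256°/cos 21.02071° = 81.853934
action lengths: √(r_a1²−r_b1²) = 17.992050, √(r_a2²−r_b2²) = 17.796577
base pitch p_b = π·m·cos α = 3.750601
CR = (17.992050 + 17.796577 − 81.853934·sin 21.02071°)/3.750601 = 1.713639
contact ratio ≈ 1.7136

1.7136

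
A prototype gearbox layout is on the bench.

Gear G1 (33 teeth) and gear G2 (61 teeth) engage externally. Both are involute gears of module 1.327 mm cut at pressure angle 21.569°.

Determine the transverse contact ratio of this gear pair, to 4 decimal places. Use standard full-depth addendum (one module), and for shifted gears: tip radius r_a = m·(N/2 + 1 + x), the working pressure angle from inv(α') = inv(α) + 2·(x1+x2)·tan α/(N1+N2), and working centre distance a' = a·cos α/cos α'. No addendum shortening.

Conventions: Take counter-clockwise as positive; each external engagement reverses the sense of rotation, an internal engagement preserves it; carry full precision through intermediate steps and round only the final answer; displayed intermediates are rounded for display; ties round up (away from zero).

class = single-mesh tooth geometry [involute pair 33T × 61T, m = 1.327]
base radii: r_b1 = 20.362279, r_b2 = 37.639364
tip radii: r_a1 = 23.222500, r_a2 = 41.800500
no profile shift: α' = α, a' = a
action lengths: √(r_a1²−r_b1²) = 11.165218, √(r_a2²−r_b2²) = 18.181310
base pitch p_b = π·m·cos α = 3.876969
CR = (11.165218 + 18.181310 − 62.369000·sin 21.56900°)/3.876969 = 1.655506
contact ratio ≈ 1.6555

1.6555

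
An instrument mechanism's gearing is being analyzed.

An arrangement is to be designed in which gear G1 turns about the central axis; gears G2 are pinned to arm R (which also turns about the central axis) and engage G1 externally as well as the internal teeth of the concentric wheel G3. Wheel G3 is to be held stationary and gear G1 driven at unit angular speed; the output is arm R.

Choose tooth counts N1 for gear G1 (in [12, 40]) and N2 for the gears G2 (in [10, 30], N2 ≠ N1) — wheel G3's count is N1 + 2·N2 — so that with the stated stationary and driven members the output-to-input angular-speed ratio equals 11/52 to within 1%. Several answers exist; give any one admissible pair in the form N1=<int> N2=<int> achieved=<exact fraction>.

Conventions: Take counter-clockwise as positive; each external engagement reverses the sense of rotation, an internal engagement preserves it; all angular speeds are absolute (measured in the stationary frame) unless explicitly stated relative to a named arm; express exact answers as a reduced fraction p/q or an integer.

planetary set to be sized for 11/52 (Willis relation)
Willis with ω_ring = 0: ω_arm/ω_sun = N1/(N1+N3); set equal to 11/52  ⇒  N3/N1 = 1/(11/52) − 1 = 41/11
N3 = N1 + 2·N2  ⇒  N2/N1 = (N3/N1 − 1)/2 = (41/11 − 1)/2 = 15/11
smallest multiple with N1 ≥ 12 and N2 ≥ 10: k = 2  ⇒  N1 = 2·11 = 22, N2 = 2·15 = 30 (N1 ≤ 40, N2 ≤ 30, N2 ≠ N1 ✓), N3 = 22 + 2·30 = 82
check: N1/(N1+N3) with N1 = 22, N3 = 82 gives 11/52; |achieved − target| = 0 ≤ 11/5200 ✓

N1=22 N2=30 achieved=11/52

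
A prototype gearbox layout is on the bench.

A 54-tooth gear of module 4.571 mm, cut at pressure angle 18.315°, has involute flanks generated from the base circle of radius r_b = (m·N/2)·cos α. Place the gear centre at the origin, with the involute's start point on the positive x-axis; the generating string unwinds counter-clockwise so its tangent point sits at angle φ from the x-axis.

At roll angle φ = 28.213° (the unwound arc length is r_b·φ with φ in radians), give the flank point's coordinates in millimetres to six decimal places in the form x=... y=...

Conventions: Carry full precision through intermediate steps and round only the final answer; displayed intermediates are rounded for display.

single-mesh involute tooth geometry (54T wheel at module 4.571)
pitch radius r_p = m·N/2 = 4.571·54/2 = 123.417000
base radius r_b = r_p·cos α = 123.417000·cos 18.315° = 117.165095
roll angle φ = 28.213° = 0.49240974 rad
x = r_b·(cos φ + φ·sin φ) = 130.519955
y = r_b·(sin φ − φ·cos φ) = 4.550823

x=130.519955 y=4.550823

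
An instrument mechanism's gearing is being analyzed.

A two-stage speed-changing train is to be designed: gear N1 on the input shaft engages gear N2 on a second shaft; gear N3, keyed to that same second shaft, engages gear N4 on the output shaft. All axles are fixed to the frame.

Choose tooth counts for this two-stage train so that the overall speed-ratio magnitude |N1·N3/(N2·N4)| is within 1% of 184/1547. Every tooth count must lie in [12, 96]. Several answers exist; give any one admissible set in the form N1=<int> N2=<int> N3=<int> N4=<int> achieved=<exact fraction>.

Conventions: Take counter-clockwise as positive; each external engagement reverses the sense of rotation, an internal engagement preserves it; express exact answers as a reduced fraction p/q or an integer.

class = fixed-axis compound train [2-stage, 184/1547 wanted]
target = 184/1547 in lowest terms: an exact hit needs N1·N3 = k·184 and N2·N4 = k·1547 for one integer k, every count in [12, 96]; additionally prefer no 1:1 stage (N1 ≠ N2, N3 ≠ N4)
k = 1: no 1:1-free in-range split of k·184 and k·1547 into factor pairs; take k = 2
k = 2: N1·N3 = 368 = 16·23, N2·N4 = 3094 = 34·91
achieved = 16·23/(34·91) = 184/1547; |achieved − target| = 0 ≤ 46/38675 ✓

N1=16 N2=34 N3=23 N4=91 achieved=184/1547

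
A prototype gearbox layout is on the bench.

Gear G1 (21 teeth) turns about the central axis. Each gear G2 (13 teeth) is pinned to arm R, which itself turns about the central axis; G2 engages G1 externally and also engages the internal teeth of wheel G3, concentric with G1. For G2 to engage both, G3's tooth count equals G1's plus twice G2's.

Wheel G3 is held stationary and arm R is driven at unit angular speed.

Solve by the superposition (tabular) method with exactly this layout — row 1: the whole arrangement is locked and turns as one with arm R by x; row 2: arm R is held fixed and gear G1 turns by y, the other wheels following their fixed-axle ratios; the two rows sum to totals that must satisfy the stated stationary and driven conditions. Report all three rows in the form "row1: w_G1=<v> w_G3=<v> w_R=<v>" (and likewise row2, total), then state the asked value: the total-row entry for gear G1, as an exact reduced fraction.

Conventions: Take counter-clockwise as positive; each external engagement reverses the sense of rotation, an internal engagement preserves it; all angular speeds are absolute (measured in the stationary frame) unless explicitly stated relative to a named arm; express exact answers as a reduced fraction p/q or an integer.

row1: w_G1=1 w_G3=1 w_R=1
row2: w_G1=47/21 w_G3=-1 w_R=0
total: w_G1=68/21 w_G3=0 w_R=1
asked value: 68/21

recognized (axles ride arm R): planetary set, 21/13/47 teeth
superposition row 1 [locked train]: every member turns x
row 2 — arm fixed, fixed-axis ratios: sun y, ring −(21/47)·y, arm 0
boundary: total ω_ring = x − (21/47)·y = 0 and total ω_arm = x = 1  ⇒  y = 47/21, x = 1
row 2 ring = −(21/47)·47/21 = -1
totals (row 1 + row 2): sun 1 + 47/21 = 68/21, ring 1 + (-1) = 0, arm 1 + 0 = 1
asked cell (total, sun) = 68/21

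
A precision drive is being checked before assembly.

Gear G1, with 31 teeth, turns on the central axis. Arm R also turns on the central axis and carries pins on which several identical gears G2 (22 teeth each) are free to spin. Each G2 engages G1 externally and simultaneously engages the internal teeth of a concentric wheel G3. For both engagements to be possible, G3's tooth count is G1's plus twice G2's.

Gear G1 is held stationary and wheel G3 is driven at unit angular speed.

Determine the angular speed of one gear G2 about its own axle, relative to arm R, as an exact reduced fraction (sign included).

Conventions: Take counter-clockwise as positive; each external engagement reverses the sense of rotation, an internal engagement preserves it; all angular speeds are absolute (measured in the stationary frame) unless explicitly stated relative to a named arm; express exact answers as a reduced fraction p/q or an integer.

2325/2332

class = planetary set [G3 = 31+2·22 = 75; Willis about the carrier]
ring teeth: 31 + 2·22 = 75
31(ω_sun−ω_arm) = −75(ω_ring−ω_arm),  ω_sun = 0, ω_ring = 1
31(0−ω_arm) = −75(1−ω_arm)  ⇒  106·ω_arm = 75  ⇒  ω_arm = 75/106
sun–planet mesh: 31·(0−75/106) = −22·(ω_p−ω_arm)  ⇒  ω_p−ω_arm = 2325/2332
exact speed ratio = 2325/2332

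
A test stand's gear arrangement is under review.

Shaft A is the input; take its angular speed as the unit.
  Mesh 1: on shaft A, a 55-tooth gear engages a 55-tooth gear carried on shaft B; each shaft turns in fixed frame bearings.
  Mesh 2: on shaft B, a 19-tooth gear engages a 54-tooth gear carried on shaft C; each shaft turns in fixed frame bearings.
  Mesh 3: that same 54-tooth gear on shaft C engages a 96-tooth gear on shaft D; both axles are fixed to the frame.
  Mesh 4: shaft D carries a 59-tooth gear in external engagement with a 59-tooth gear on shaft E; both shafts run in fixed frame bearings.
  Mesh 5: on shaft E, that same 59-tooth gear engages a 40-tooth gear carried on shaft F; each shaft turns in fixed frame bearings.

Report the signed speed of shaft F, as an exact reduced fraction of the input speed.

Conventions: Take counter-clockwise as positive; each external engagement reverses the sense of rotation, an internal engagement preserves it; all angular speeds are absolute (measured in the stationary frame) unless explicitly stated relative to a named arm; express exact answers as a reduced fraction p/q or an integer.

-1121/3840

5-mesh fixed-axis compound train (all bearings frame-fixed)
mesh 1 [55T→55T]: |ω|/ω_in = 1×55/55 = 1, sense flips to −
mesh 2 [19T→54T]: |ω|/ω_in = 1×19/54 = 19/54, sense flips to +
mesh 3 [54T→96T]: |ω|/ω_in = (19/54)×54/96 = 19/96, sense flips to −
mesh 4 [59T→59T]: |ω|/ω_in = (19/96)×59/59 = 19/96, sense flips to +
mesh 5 [59T→40T]: |ω|/ω_in = (19/96)×59/40 = 1121/3840, sense flips to −
signed output speed (× input speed) = -1121/3840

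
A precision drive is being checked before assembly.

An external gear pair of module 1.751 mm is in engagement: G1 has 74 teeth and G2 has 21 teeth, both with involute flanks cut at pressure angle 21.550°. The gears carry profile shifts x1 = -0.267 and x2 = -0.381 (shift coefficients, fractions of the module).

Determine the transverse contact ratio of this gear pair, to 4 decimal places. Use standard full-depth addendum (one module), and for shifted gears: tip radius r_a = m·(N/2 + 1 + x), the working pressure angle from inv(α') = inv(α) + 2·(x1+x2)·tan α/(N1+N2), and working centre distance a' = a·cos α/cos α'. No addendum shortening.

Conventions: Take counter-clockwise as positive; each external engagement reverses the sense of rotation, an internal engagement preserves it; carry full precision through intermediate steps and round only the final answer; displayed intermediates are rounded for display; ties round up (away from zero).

recognized (one external pair, fixed centres): single-mesh tooth geometry, m = 1.751, N1 = 74, N2 = 21
base radii: r_b1 = 60.258219, r_b2 = 17.100305
tip radii: r_a1 = 66.070483, r_a2 = 19.469369
inv(α') = inv(21.550°) + 2·(-0.267-0.381)·tan α/(74+21) = 0.01341292  ⇒  α' = 19.33099°
a' = a·cos α / cos α' = 83.1725·cos 21.550°/cos 19.33099° = 81.980411
action lengths: √(r_a1²−r_b1²) = 27.097154, √(r_a2²−r_b2²) = 9.307840
base pitch p_b = π·m·cos α = 5.116399
CR = (27.097154 + 9.307840 − 81.980411·sin 19.33099°)/5.116399 = 1.811322
contact ratio ≈ 1.8113

1.8113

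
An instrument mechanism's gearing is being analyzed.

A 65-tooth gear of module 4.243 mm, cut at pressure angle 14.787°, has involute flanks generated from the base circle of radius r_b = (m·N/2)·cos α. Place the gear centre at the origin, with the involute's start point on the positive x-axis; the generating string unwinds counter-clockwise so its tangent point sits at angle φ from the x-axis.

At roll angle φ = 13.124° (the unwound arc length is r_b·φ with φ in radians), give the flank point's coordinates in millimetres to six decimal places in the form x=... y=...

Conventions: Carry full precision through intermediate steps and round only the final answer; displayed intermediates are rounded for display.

x=136.782505 y=0.531323

recognized (one wheel, involute flank): single-mesh tooth geometry, m = 4.243, N = 65
pitch radius r_p = m·N/2 = 4.243·65/2 = 137.897500
base radius r_b = r_p·cos α = 137.897500·cos 14.787° = 133.330517
roll angle φ = 13.124° = 0.22905701 rad
x = r_b·(cos φ + φ·sin φ) = 136.782505
y = r_b·(sin φ − φ·cos φ) = 0.531323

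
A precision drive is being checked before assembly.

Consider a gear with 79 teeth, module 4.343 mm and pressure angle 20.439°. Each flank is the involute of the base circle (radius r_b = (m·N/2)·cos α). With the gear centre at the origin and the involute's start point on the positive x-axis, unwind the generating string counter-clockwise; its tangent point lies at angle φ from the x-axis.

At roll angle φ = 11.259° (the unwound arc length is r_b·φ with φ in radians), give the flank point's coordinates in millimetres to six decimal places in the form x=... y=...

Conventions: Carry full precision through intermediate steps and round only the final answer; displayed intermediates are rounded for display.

class = single-mesh tooth geometry [base-circle involute, m = 4.343, 79T]
pitch radius r_p = m·N/2 = 4.343·79/2 = 171.548500
base radius r_b = r_p·cos α = 171.548500·cos 20.439° = 160.748580
roll angle φ = 11.259° = 0.19650662 rad
x = r_b·(cos φ + φ·sin φ) = 163.822323
y = r_b·(sin φ − φ·cos φ) = 0.405023

x=163.822323 y=0.405023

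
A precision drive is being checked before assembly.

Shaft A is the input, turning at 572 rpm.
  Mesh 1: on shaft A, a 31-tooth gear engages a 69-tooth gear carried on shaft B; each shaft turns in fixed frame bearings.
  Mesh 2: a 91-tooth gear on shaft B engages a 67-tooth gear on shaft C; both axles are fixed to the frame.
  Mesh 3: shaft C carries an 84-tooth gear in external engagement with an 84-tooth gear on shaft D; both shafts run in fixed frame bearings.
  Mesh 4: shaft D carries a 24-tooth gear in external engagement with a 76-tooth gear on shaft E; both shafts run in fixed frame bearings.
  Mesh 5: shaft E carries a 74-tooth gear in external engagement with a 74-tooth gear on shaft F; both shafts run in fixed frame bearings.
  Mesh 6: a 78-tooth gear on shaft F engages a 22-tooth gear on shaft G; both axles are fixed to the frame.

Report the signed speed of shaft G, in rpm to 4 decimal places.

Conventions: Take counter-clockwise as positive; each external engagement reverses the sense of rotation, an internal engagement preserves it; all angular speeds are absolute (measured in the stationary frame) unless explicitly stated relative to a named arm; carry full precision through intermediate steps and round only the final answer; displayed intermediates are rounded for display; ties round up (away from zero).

+390.7912 rpm

class = fixed-axis compound train [6 meshes; 6 ratios multiply, 6 sense flips]
mesh 1 [31T→69T]: ω = 572.0000×31/69 = 256.9855 rpm, sense flips to −
mesh 2 [91T→67T]: ω = 256.9855×91/67 = 349.0400 rpm, sense flips to +
mesh 3 [84T→84T]: ω = 349.0400×84/84 = 349.0400 rpm, sense flips to −
mesh 4 [24T→76T]: ω = 349.0400×24/76 = 110.2232 rpm, sense flips to +
mesh 5 [74T→74T]: ω = 110.2232×74/74 = 110.2232 rpm, sense flips to −
mesh 6 [78T→22T]: ω = 110.2232×78/22 = 390.7912 rpm, sense flips to +
signed output speed = +390.7912 rpm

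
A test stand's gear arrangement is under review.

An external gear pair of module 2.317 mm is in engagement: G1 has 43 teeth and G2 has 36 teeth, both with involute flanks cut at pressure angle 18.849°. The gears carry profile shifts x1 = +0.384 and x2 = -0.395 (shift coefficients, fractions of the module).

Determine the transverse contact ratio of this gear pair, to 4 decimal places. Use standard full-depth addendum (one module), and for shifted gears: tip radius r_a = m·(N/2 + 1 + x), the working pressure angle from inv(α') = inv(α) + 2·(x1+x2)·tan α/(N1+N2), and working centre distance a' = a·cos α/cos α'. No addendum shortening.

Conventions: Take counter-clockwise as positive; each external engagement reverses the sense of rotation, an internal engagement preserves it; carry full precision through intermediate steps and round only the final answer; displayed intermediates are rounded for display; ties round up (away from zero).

recognized (one external pair, fixed centres): single-mesh tooth geometry, m = 2.317, N1 = 43, N2 = 36
base radii: r_b1 = 47.144060, r_b2 = 39.469445
tip radii: r_a1 = 53.022228, r_a2 = 43.107785
inv(α') = inv(18.849°) + 2·(+0.384-0.395)·tan α/(43+36) = 0.01231019  ⇒  α' = 18.80214°
a' = a·cos α / cos α' = 91.5215·cos 18.849°/cos 18.80214° = 91.495982
action lengths: √(r_a1²−r_b1²) = 24.265084, √(r_a2²−r_b2²) = 17.333321
base pitch p_b = π·m·cos α = 6.888718
CR = (24.265084 + 17.333321 − 91.495982·sin 18.80214°)/6.888718 = 1.757825
contact ratio ≈ 1.7578

1.7578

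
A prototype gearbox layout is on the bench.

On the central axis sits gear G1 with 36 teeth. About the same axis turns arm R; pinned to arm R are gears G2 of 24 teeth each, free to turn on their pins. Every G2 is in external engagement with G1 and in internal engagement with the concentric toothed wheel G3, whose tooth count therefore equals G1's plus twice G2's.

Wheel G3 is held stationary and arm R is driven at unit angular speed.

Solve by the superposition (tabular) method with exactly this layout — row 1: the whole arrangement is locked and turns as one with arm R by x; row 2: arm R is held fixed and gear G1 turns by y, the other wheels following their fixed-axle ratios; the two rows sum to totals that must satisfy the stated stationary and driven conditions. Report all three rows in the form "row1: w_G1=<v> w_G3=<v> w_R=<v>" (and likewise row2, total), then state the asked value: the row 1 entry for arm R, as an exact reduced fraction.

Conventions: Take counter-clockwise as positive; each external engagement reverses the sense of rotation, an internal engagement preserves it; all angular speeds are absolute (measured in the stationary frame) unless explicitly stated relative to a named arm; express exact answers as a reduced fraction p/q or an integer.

planetary set (36T centre, 24T on arm, 84T internal) — Willis relation
row 1: whole set turns with the arm by x
row 2: sun turns y, ring = −(36/84)·y, arm 0
boundary: total ω_ring = x − (36/84)·y = 0 and total ω_arm = x = 1  ⇒  y = 7/3, x = 1
row 2 ring = −(36/84)·7/3 = -1
totals (row 1 + row 2): sun 1 + 7/3 = 10/3, ring 1 + (-1) = 0, arm 1 + 0 = 1
asked cell (row1, arm) = 1

row1: w_G1=1 w_G3=1 w_R=1
row2: w_G1=7/3 w_G3=-1 w_R=0
total: w_G1=10/3 w_G3=0 w_R=1
asked value: 1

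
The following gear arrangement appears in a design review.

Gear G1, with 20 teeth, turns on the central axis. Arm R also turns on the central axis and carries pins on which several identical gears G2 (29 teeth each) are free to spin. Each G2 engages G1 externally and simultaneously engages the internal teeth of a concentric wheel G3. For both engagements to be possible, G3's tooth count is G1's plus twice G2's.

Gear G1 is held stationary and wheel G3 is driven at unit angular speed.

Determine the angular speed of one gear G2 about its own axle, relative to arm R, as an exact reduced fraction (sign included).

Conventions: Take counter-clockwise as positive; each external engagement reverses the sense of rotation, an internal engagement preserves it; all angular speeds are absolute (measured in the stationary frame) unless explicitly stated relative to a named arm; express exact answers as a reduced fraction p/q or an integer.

780/1421

recognized (axles ride arm R): planetary set, 20/29/78 teeth
ring teeth: 20 + 2·29 = 78
20(ω_sun−ω_arm) = −78(ω_ring−ω_arm),  ω_sun = 0, ω_ring = 1
20(0−ω_arm) = −78(1−ω_arm)  ⇒  98·ω_arm = 78  ⇒  ω_arm = 39/49
sun–planet mesh: 20·(0−39/49) = −29·(ω_p−ω_arm)  ⇒  ω_p−ω_arm = 780/1421
exact speed ratio = 780/1421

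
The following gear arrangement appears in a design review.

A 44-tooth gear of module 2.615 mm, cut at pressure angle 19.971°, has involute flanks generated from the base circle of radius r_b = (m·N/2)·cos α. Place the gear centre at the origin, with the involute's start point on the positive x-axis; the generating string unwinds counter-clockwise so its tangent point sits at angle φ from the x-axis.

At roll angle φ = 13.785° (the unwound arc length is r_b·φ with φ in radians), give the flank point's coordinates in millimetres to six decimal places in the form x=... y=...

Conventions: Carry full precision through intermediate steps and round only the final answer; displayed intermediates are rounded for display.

x=55.612837 y=0.249560

recognized (one wheel, involute flank): single-mesh tooth geometry, m = 2.615, N = 44
pitch radius r_p = m·N/2 = 2.615·44/2 = 57.530000
base radius r_b = r_p·cos α = 57.530000·cos 19.971° = 54.070469
roll angle φ = 13.785° = 0.24059364 rad
x = r_b·(cos φ + φ·sin φ) = 55.612837
y = r_b·(sin φ − φ·cos φ) = 0.249560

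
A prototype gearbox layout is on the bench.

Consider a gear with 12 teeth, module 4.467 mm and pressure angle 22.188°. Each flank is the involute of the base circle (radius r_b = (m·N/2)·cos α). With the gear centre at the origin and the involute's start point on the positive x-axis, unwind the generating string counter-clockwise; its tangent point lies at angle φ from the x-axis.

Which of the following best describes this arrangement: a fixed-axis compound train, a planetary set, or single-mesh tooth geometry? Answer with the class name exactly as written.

single-mesh tooth geometry

topology: single-mesh involute geometry — m = 4.467, N = 12
classification: single-mesh tooth geometry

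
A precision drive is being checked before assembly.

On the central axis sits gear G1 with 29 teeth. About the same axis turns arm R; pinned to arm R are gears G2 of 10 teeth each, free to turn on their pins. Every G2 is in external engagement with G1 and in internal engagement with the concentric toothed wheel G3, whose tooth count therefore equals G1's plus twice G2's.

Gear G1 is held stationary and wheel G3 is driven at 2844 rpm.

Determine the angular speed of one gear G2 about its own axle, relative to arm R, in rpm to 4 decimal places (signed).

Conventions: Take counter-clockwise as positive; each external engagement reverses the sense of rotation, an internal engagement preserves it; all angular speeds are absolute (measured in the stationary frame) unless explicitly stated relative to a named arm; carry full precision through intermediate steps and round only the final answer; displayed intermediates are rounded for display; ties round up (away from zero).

recognized (axles ride arm R): planetary set, 29/10/49 teeth
normalise by the input: solve with ω_ring = 1, then scale by 2844 rpm
ring teeth: 29 + 2·10 = 49
29(ω_sun−ω_arm) = −49(ω_ring−ω_arm),  ω_sun = 0, ω_ring = 1
29(0−ω_arm) = −49(1−ω_arm)  ⇒  78·ω_arm = 49  ⇒  ω_arm = 49/78
sun–planet mesh: 29·(0−49/78) = −10·(ω_p−ω_arm)  ⇒  ω_p−ω_arm = 1421/780
scale: ω_p−ω_arm = 1421/780 × 2844 rpm = +5181.1846 rpm

+5181.1846 rpm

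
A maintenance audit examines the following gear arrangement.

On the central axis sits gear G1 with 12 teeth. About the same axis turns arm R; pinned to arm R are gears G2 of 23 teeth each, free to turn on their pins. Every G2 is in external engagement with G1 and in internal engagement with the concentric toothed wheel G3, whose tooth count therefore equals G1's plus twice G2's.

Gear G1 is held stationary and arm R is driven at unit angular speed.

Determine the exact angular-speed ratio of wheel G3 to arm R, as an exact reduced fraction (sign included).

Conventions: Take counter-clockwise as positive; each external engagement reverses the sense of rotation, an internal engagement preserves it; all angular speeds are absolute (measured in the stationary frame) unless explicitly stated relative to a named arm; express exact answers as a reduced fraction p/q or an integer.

topology: planetary set — G1 12T / G2 23T / G3 58T, arm = carrier (Willis)
ring teeth: 12 + 2·23 = 58
12(ω_sun−ω_arm) = −58(ω_ring−ω_arm),  ω_sun = 0, ω_arm = 1
ω_ring = 1 − (12/58)(0−1) = 35/29
ω_out/ω_in = 35/29

35/29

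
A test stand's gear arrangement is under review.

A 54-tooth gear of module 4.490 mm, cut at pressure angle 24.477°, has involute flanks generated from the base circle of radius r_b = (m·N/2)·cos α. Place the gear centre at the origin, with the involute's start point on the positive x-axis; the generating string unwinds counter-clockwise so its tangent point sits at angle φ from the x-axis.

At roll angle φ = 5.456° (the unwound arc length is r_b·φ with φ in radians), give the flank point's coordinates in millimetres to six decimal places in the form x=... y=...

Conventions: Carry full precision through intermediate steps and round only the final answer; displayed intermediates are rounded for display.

x=110.833892 y=0.031729

topology: single-mesh involute geometry — m = 4.490, N = 54
pitch radius r_p = m·N/2 = 4.490·54/2 = 121.230000
base radius r_b = r_p·cos α = 121.230000·cos 24.477° = 110.334777
roll angle φ = 5.456° = 0.09522516 rad
x = r_b·(cos φ + φ·sin φ) = 110.833892
y = r_b·(sin φ − φ·cos φ) = 0.031729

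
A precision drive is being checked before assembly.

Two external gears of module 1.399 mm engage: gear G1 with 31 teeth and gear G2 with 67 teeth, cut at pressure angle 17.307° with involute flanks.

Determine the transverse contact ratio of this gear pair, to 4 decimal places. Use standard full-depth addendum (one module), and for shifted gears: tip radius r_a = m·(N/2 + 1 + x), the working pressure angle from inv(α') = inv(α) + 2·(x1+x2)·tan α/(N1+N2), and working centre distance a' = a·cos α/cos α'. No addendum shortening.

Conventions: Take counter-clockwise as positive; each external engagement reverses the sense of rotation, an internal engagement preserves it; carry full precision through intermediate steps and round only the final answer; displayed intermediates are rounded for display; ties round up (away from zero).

single-mesh involute tooth geometry (31T engaging 67T at module 1.399)
base radii: r_b1 = 20.702723, r_b2 = 44.744594
tip radii: r_a1 = 23.083500, r_a2 = 48.265500
no profile shift: α' = α, a' = a
action lengths: √(r_a1²−r_b1²) = 10.210056, √(r_a2²−r_b2²) = 18.096403
base pitch p_b = π·m·cos α = 4.196098
CR = (10.210056 + 18.096403 − 68.551000·sin 17.30700°)/4.196098 = 1.885828
contact ratio ≈ 1.8858

1.8858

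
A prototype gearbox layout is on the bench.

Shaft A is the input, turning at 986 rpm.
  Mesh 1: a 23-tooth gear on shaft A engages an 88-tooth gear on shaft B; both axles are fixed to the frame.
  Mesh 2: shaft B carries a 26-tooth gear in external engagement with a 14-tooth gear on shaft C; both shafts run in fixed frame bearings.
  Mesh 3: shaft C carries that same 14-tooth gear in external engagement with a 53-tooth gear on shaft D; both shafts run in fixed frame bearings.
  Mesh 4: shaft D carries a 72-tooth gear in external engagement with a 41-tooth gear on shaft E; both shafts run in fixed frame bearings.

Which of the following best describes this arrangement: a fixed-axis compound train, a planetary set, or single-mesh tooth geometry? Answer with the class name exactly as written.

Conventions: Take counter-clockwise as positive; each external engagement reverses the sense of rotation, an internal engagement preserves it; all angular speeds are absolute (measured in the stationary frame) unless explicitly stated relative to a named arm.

4-mesh fixed-axis compound train (all bearings frame-fixed)
classification: fixed-axis compound train

fixed-axis compound train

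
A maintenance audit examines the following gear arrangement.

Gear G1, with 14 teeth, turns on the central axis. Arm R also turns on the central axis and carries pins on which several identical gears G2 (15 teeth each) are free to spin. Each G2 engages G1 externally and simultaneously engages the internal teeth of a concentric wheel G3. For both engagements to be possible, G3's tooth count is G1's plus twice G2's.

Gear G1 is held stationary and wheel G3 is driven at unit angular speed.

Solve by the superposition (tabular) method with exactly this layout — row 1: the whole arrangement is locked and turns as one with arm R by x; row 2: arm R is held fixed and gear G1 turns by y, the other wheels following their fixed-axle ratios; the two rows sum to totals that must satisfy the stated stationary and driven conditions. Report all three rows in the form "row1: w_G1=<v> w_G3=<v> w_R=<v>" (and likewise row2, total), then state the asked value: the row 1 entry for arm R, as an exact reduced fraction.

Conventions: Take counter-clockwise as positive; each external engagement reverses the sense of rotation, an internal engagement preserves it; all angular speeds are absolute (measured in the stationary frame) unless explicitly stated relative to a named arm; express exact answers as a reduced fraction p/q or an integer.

row1: w_G1=22/29 w_G3=22/29 w_R=22/29
row2: w_G1=-22/29 w_G3=7/29 w_R=0
total: w_G1=0 w_G3=1 w_R=22/29
asked value: 22/29

class = planetary set [G3 = 14+2·15 = 44; Willis about the carrier]
superposition row 1 [locked train]: every member turns x
row 2 (arm held, sun turns y): ω_ring = −(14/44)·y, ω_arm = 0
boundary: total ω_sun = x + y = 0 and total ω_ring = x − (14/44)·y = 1  ⇒  y = -22/29, x = 22/29
row 2 ring = −(14/44)·(-22/29) = 7/29
totals (row 1 + row 2): sun 22/29 + (-22/29) = 0, ring 22/29 + 7/29 = 1, arm 22/29 + 0 = 22/29
asked cell (row1, arm) = 22/29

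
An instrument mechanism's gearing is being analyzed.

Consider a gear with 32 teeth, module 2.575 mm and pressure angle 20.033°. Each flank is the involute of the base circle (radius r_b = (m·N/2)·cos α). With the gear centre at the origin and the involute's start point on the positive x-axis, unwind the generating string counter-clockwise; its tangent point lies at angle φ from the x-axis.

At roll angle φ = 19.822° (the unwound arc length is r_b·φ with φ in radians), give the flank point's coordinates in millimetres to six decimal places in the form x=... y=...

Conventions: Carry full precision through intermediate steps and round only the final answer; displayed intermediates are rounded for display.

x=40.954752 y=0.527884

topology: single-mesh involute geometry — m = 2.575, N = 32
pitch radius r_p = m·N/2 = 2.575·32/2 = 41.200000
base radius r_b = r_p·cos α = 41.200000·cos 20.033° = 38.707214
roll angle φ = 19.822° = 0.34595916 rad
x = r_b·(cos φ + φ·sin φ) = 40.954752
y = r_b·(sin φ − φ·cos φ) = 0.527884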